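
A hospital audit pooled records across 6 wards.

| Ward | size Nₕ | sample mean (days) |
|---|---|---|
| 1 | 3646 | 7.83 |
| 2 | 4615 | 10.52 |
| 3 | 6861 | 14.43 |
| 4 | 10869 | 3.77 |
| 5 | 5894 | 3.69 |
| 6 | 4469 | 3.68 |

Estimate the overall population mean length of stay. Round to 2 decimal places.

N = 3646 + 4615 + 6861 + 10869 + 5894 + 4469 = 36354.
The stratified mean weights each stratum mean by its population share Nₕ/N.
Σ Nₕx̄ₕ = 3646·7.83 + 4615·10.52 + 6861·14.43 + 10869·3.77 + 5894·3.69 + 4469·3.68 = 28548.18 + 48549.8 + 99004.23 + 40976.13 + 21748.86 + 16445.92 = 255273.12.
Divide by N: 255273.12 / 36354 = 7.0219... → 7.02.

7.02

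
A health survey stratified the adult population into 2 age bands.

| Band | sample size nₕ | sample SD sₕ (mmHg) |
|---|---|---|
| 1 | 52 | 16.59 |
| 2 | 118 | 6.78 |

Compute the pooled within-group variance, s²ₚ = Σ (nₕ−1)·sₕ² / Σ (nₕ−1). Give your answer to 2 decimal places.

115.57

Degrees of freedom: 51 + 117 = 168.
Σ(nₕ−1)sₕ² = 51·275.2281 + 117·45.9684 = 19414.9359.
s²ₚ = 19414.9359 / 168 = 115.5651... → 115.57.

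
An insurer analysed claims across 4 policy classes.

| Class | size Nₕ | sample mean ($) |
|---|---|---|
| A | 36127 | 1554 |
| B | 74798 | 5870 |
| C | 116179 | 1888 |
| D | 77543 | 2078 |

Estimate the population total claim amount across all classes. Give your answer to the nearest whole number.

875685924

A: 36127·1554 = 56141358
B: 74798·5870 = 439064260
C: 116179·1888 = 219345952
D: 77543·2078 = 161134354
τ̂ = Σ Nₕx̄ₕ = 875685924.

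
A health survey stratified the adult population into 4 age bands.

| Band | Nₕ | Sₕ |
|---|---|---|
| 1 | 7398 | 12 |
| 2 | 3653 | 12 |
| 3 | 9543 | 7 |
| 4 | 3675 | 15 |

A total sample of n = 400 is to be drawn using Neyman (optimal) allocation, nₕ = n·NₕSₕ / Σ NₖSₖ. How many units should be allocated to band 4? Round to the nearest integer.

1: NₕSₕ = 7398·12 = 88776
2: NₕSₕ = 3653·12 = 43836
3: NₕSₕ = 9543·7 = 66801
4: NₕSₕ = 3675·15 = 55125
Σ NₕSₕ = 254538.
n_4 = 400·55125/254538 = 86.628... → 87.

87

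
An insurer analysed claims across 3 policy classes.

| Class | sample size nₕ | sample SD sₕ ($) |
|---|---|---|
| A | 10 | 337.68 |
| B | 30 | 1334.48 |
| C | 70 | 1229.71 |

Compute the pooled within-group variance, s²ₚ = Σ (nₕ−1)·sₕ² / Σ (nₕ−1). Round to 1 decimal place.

1467396.3

Degrees of freedom: 9 + 29 + 69 = 107.
Σ(nₕ−1)sₕ² = 9·114027.7824 + 29·1780836.8704 + 69·1512186.6841 = 157011400.4861.
s²ₚ = 157011400.4861 / 107 = 1467396.266... → 1467396.3.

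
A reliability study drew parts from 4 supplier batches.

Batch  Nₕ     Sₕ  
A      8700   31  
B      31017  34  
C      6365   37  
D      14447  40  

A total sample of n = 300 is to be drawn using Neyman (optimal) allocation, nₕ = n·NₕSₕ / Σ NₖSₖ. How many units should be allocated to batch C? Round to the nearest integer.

33

A: NₕSₕ = 8700·31 = 269700
B: NₕSₕ = 31017·34 = 1054578
C: NₕSₕ = 6365·37 = 235505
D: NₕSₕ = 14447·40 = 577880
Σ NₕSₕ = 2137663.
n_C = 300·235505/2137663 = 33.051... → 33.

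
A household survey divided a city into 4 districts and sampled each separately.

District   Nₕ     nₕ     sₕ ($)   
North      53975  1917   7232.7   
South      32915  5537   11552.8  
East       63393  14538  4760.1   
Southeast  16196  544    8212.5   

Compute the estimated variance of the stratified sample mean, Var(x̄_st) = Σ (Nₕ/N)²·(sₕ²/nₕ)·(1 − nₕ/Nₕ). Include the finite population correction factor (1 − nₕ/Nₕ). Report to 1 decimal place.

4858.5

N = 166479; Wₕ = Nₕ/N.
district North: (53975/166479)²·7232.7²/1917·(1 − 1917/53975) = 2766.5594
district South: (32915/166479)²·11552.8²/5537·(1 − 5537/32915) = 783.7484
district East: (63393/166479)²·4760.1²/14538·(1 − 14538/63393) = 174.1642
district Southeast: (16196/166479)²·8212.5²/544·(1 − 544/16196) = 1133.9935
Sum = 4858.4655 → 4858.5.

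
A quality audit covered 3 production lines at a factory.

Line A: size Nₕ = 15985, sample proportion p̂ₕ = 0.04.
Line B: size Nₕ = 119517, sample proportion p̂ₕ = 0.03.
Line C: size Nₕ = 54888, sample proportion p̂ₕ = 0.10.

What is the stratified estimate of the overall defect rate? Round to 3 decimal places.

Wₕ = Nₕ/N with N = 190390: 0.0840, 0.6277, 0.2883.
p̂_st = 0.0840·0.04 + 0.6277·0.03 + 0.2883·0.10 ≈ 0.05102... → 0.051.

0.051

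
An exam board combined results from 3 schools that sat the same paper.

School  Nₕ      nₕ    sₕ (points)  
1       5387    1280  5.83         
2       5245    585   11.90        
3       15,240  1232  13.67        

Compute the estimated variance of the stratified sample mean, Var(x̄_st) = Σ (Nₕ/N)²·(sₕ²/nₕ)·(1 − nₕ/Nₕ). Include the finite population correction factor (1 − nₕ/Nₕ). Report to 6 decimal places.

0.058093

N = 25872; Wₕ = Nₕ/N.
school 1: (5387/25872)²·5.83²/1280·(1 − 1280/5387) = 0.000877685
school 2: (5245/25872)²·11.90²/585·(1 − 585/5245) = 0.008839129
school 3: (15240/25872)²·13.67²/1232·(1 − 1232/15240) = 0.048375717
Sum = 0.058092531 → 0.058093.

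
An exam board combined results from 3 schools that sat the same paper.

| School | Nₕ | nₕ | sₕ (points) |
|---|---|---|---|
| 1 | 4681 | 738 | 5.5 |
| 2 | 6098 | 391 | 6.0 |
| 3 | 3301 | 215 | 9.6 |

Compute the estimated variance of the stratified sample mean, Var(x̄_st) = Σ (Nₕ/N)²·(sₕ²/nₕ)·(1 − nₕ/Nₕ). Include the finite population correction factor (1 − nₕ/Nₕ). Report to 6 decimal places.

N = 14080. Term for each stratum: Wₕ²sₕ²/nₕ·(1−nₕ/Nₕ).
Var(x̄_st) = 0.003816182 + 0.016162768 + 0.022026229 = 0.042005179 → 0.042005.

0.042005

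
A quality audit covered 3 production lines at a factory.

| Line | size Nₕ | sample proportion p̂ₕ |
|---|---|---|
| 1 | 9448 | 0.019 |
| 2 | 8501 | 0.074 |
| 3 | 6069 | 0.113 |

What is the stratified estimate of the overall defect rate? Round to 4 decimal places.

0.0622

N = 9448 + 8501 + 6069 = 24018.
Overall proportion = Σ (Nₕ/N)·p̂ₕ.
Σ Nₕp̂ₕ = 179.512 + 629.074 + 685.797 = 1494.383.
1494.383 / 24018 = 0.062219... → 0.0622.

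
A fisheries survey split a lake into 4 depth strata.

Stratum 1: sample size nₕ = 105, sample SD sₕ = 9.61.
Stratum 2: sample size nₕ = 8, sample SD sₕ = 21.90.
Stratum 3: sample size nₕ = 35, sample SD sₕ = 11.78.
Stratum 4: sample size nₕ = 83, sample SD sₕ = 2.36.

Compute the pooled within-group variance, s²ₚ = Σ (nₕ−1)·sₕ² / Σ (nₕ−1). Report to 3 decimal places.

Degrees of freedom: 104 + 7 + 34 + 82 = 227.
Σ(nₕ−1)sₕ² = 104·92.3521 + 7·479.61 + 34·138.7684 + 82·5.5696 = 18136.7212.
s²ₚ = 18136.7212 / 227 = 79.89745... → 79.897.

79.897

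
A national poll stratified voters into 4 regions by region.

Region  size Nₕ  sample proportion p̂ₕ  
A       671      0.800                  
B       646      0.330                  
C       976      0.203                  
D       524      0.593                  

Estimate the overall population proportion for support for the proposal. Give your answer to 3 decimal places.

N = 671 + 646 + 976 + 524 = 2817.
Overall proportion = Σ (Nₕ/N)·p̂ₕ.
Σ Nₕp̂ₕ = 536.8 + 213.18 + 198.128 + 310.732 = 1258.84.
1258.84 / 2817 = 0.44687... → 0.447.

0.447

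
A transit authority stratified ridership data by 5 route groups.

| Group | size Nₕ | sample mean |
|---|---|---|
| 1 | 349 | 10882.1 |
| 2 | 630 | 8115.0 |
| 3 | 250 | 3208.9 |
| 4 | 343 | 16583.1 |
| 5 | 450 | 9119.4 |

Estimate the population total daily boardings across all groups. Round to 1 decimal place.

19504261.2

Population total = Σ Nₕ·x̄ₕ (each stratum's size times its mean).
349·10882.1 + 630·8115.0 + 250·3208.9 + 343·16583.1 + 450·9119.4 = 3797852.9 + 5112450 + 802225 + 5688003.3 + 4103730 = 19504261.2.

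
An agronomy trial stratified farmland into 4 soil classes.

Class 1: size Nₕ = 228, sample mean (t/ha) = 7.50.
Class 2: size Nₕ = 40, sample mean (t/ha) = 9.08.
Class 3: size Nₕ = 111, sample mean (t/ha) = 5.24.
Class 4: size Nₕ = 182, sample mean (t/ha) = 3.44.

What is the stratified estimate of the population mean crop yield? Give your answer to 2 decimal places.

5.85

N = 561; weights Wₕ = Nₕ/N = (0.4064, 0.0713, 0.1979, 0.3244).
x̄_st = Σ Wₕ·x̄ₕ = 0.4064·7.50 + 0.0713·9.08 + 0.1979·5.24 + 0.3244·3.44 ≈ 5.8483...
→ 5.85.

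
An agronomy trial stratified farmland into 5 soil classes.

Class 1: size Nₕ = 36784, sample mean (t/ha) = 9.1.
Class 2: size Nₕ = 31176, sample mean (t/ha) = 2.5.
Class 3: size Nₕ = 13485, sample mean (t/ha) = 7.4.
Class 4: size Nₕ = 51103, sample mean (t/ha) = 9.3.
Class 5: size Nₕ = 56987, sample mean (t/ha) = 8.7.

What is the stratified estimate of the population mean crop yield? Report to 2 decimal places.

7.83

N = 189535; weights Wₕ = Nₕ/N = (0.1941, 0.1645, 0.0711, 0.2696, 0.3007).
x̄_st = Σ Wₕ·x̄ₕ = 0.1941·9.1 + 0.1645·2.5 + 0.0711·7.4 + 0.2696·9.3 + 0.3007·8.7 ≈ 7.8271...
→ 7.83.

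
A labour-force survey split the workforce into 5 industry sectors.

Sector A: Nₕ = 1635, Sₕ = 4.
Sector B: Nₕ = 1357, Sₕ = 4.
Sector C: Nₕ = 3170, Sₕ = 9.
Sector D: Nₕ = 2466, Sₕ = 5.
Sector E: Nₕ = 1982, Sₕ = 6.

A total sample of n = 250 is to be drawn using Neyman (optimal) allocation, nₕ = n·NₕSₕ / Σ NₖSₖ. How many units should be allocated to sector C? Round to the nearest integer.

110

A: NₕSₕ = 1635·4 = 6540
B: NₕSₕ = 1357·4 = 5428
C: NₕSₕ = 3170·9 = 28530
D: NₕSₕ = 2466·5 = 12330
E: NₕSₕ = 1982·6 = 11892
Σ NₕSₕ = 64720.
n_C = 250·28530/64720 = 110.206... → 110.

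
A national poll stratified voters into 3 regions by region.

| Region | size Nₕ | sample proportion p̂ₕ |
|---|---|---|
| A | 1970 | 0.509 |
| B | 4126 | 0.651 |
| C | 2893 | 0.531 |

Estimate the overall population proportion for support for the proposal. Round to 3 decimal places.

0.581

Wₕ = Nₕ/N with N = 8989: 0.2192, 0.4590, 0.3218.
p̂_st = 0.2192·0.509 + 0.4590·0.651 + 0.3218·0.531 ≈ 0.58126... → 0.581.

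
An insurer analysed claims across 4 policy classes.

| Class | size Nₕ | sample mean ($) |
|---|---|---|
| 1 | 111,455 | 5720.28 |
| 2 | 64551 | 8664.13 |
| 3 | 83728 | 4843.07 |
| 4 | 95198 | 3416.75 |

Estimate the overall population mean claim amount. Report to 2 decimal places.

5430.90

N = 354932; weights Wₕ = Nₕ/N = (0.3140, 0.1819, 0.2359, 0.2682).
x̄_st = Σ Wₕ·x̄ₕ = 0.3140·5720.28 + 0.1819·8664.13 + 0.2359·4843.07 + 0.2682·3416.75 ≈ 5430.9006...
→ 5430.90.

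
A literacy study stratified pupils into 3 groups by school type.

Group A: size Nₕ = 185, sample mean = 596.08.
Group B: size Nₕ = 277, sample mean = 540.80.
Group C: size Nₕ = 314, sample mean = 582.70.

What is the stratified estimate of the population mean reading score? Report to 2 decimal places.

x̄_st = (Σ Nₕx̄ₕ) / (Σ Nₕ) = (185·596.08 + 277·540.80 + 314·582.70) / 776
= 443044.2 / 776 = 570.9332... → 570.93.

570.93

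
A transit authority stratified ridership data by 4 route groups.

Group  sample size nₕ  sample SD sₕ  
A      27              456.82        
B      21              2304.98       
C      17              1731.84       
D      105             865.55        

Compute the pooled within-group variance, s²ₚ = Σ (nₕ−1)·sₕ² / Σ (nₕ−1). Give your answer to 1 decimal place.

1431247.9

A: (27−1)·456.82² = 26·208684.5124 = 5425797.3224
B: (21−1)·2304.98² = 20·5312932.8004 = 106258656.008
C: (17−1)·1731.84² = 16·2999269.7856 = 47988316.5696
D: (105−1)·865.55² = 104·749176.8025 = 77914387.46
Numerator = 237587157.36; denominator = Σ(nₕ−1) = 166.
s²ₚ = 237587157.36/166 = 1431247.936... → 1431247.9.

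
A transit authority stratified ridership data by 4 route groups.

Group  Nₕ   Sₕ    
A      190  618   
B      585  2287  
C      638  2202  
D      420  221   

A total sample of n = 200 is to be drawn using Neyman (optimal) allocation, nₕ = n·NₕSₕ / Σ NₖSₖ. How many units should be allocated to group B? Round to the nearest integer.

Σ NₕSₕ = 190·618 + 585·2287 + 638·2202 + 420·221 = 2953011.
Share for B: 1337895/2953011 = 0.45306.
n_B = 200 × 0.45306 = 90.612... → 91.

91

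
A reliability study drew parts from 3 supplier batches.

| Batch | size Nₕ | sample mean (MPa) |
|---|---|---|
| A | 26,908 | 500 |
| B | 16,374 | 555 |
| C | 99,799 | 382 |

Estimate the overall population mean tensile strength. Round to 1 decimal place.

424.0

N = 26908 + 16374 + 99799 = 143081.
The stratified mean weights each stratum mean by its population share Nₕ/N.
Σ Nₕx̄ₕ = 26908·500 + 16374·555 + 99799·382 = 13454000 + 9087570 + 38123218 = 60664788.
Divide by N: 60664788 / 143081 = 423.989... → 424.0.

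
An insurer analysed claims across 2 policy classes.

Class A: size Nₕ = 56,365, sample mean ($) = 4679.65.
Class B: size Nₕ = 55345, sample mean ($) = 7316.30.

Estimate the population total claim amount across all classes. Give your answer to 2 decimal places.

668689095.75

A: 56365·4679.65 = 263768472.25
B: 55345·7316.30 = 404920623.5
τ̂ = Σ Nₕx̄ₕ = 668689095.75.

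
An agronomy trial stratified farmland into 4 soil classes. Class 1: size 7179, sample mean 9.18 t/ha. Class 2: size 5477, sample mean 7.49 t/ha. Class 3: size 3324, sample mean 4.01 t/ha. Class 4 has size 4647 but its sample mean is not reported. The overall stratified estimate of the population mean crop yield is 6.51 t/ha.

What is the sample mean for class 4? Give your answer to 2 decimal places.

3.02

N = 7179 + 5477 + 3324 + 4647 = 20627.
Overall total = μ·N = 6.51·20627 = 134281.77.
Subtract the known strata: 7179·9.18 + 5477·7.49 + 3324·4.01 = 120255.19.
Remaining total for class 4: 134281.77 − 120255.19 = 14026.58.
Divide by its size: 14026.58 / 4647 = 3.0184... → 3.02.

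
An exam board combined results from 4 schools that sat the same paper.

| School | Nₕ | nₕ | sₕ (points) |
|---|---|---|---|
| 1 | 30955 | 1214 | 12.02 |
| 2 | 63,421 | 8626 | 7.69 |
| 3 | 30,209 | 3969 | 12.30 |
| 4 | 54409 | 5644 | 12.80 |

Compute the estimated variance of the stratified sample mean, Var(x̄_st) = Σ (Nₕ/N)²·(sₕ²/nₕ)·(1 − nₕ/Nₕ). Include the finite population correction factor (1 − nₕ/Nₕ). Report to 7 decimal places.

0.0075105

N = 178994; Wₕ = Nₕ/N.
school 1: (30955/178994)²·12.02²/1214·(1 − 1214/30955) = 0.0034197919
school 2: (63421/178994)²·7.69²/8626·(1 − 8626/63421) = 0.0007436016
school 3: (30209/178994)²·12.30²/3969·(1 − 3969/30209) = 0.0009430883
school 4: (54409/178994)²·12.80²/5644·(1 − 5644/54409) = 0.0024040027
Sum = 0.0075104845 → 0.0075105.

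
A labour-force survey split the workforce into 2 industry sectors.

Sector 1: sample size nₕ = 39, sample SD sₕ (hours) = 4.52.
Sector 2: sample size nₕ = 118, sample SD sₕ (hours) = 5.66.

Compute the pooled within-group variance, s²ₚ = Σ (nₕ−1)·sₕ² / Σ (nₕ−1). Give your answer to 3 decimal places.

Degrees of freedom: 38 + 117 = 155.
Σ(nₕ−1)sₕ² = 38·20.4304 + 117·32.0356 = 4524.5204.
s²ₚ = 4524.5204 / 155 = 29.19045... → 29.190.

29.190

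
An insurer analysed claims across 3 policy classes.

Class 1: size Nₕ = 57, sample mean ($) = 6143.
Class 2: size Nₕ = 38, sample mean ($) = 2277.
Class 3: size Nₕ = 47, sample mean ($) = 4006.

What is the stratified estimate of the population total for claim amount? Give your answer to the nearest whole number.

Estimate total by summing Nₕ·x̄ₕ over strata.
57·6143 + 38·2277 + 47·4006 = 350151 + 86526 + 188282 = 624959.

624959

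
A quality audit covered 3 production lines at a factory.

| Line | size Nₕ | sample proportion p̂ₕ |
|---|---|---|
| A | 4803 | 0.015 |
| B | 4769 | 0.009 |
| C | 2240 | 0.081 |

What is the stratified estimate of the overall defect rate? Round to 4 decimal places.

0.0251

N = 4803 + 4769 + 2240 = 11812.
Overall proportion = Σ (Nₕ/N)·p̂ₕ.
Σ Nₕp̂ₕ = 72.045 + 42.921 + 181.44 = 296.406.
296.406 / 11812 = 0.025094... → 0.0251.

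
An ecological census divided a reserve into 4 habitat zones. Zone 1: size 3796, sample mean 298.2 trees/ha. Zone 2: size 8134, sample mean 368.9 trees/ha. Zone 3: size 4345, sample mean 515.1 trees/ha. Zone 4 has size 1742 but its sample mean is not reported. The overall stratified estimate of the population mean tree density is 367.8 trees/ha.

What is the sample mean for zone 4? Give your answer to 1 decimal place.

146.9

N = 3796 + 8134 + 4345 + 1742 = 18017.
Overall total = μ·N = 367.8·18017 = 6626652.6.
Subtract the known strata: 3796·298.2 + 8134·368.9 + 4345·515.1 = 6370709.3.
Remaining total for zone 4: 6626652.6 − 6370709.3 = 255943.3.
Divide by its size: 255943.3 / 1742 = 146.925... → 146.9.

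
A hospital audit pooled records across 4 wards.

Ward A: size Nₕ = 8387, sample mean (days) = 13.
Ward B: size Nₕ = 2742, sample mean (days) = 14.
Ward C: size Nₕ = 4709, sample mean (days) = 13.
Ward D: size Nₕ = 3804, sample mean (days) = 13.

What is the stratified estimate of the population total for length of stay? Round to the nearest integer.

Population total = Σ Nₕ·x̄ₕ (each stratum's size times its mean).
8387·13 + 2742·14 + 4709·13 + 3804·13 = 109031 + 38388 + 61217 + 49452 = 258088.

258088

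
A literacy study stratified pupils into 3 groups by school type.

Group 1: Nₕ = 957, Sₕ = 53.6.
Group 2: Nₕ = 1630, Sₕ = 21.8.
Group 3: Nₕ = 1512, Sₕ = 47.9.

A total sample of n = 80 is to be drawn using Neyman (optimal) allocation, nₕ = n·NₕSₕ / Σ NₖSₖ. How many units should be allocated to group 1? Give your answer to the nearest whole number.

1: NₕSₕ = 957·53.6 = 51295.2
2: NₕSₕ = 1630·21.8 = 35534
3: NₕSₕ = 1512·47.9 = 72424.8
Σ NₕSₕ = 159254.
n_1 = 80·51295.2/159254 = 25.768... → 26.

26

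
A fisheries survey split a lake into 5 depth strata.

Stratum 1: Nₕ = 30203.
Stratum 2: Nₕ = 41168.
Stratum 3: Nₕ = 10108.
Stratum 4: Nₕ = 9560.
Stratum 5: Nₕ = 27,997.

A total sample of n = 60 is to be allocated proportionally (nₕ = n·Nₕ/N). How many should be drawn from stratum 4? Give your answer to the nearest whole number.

5

N = 30203 + 41168 + 10108 + 9560 + 27997 = 119036.
n_4 = 60·9560/119036 = 4.819... → 5.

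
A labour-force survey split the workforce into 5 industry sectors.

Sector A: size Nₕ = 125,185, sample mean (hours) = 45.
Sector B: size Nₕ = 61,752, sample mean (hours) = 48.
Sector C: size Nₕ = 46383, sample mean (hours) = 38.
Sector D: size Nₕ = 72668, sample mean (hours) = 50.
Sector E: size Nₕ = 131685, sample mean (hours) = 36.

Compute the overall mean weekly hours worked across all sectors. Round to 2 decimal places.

42.80

x̄_st = (Σ Nₕx̄ₕ) / (Σ Nₕ) = (125185·45 + 61752·48 + 46383·38 + 72668·50 + 131685·36) / 437673
= 18734035 / 437673 = 42.8037... → 42.80.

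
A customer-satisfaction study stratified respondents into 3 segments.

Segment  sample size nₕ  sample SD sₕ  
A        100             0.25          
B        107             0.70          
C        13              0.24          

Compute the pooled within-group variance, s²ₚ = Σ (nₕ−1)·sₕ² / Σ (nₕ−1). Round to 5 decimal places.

0.27105

Degrees of freedom: 99 + 106 + 12 = 217.
Σ(nₕ−1)sₕ² = 99·0.0625 + 106·0.49 + 12·0.0576 = 58.8187.
s²ₚ = 58.8187 / 217 = 0.2710539... → 0.27105.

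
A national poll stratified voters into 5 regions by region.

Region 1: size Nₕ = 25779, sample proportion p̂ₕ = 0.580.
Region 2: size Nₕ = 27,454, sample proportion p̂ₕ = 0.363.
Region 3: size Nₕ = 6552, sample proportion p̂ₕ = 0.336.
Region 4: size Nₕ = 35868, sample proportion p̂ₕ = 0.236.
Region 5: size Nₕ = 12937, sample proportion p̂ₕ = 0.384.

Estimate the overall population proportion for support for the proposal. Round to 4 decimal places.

N = 25779 + 27454 + 6552 + 35868 + 12937 = 108590.
Overall proportion = Σ (Nₕ/N)·p̂ₕ.
Σ Nₕp̂ₕ = 14951.82 + 9965.802 + 2201.472 + 8464.848 + 4967.808 = 40551.75.
40551.75 / 108590 = 0.373439... → 0.3734.

0.3734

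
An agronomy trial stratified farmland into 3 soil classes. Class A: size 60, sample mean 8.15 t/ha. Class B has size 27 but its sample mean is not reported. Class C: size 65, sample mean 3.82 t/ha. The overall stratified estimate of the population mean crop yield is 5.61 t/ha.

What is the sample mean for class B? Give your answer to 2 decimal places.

4.27

N = 60 + 27 + 65 = 152.
Overall total = μ·N = 5.61·152 = 852.72.
Subtract the known strata: 60·8.15 + 65·3.82 = 737.3.
Remaining total for class B: 852.72 − 737.3 = 115.42.
Divide by its size: 115.42 / 27 = 4.2748... → 4.27.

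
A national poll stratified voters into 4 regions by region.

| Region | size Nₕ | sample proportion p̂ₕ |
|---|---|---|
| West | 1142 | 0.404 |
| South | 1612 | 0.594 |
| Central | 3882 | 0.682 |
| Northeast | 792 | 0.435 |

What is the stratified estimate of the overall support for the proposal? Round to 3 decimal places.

Wₕ = Nₕ/N with N = 7428: 0.1537, 0.2170, 0.5226, 0.1066.
p̂_st = 0.1537·0.404 + 0.2170·0.594 + 0.5226·0.682 + 0.1066·0.435 ≈ 0.59383... → 0.594.

0.594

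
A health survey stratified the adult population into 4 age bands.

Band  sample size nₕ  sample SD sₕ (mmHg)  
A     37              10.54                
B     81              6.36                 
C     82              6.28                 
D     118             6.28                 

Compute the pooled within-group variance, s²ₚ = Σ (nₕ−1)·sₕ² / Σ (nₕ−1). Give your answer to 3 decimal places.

Degrees of freedom: 36 + 80 + 81 + 117 = 314.
Σ(nₕ−1)sₕ² = 36·111.0916 + 80·40.4496 + 81·39.4384 + 117·39.4384 = 15044.0688.
s²ₚ = 15044.0688 / 314 = 47.91105... → 47.911.

47.911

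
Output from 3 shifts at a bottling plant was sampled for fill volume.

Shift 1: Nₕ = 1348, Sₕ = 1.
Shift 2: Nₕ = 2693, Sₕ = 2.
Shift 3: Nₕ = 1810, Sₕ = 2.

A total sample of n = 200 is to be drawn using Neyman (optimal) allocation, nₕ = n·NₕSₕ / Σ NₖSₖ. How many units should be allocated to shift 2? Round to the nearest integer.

Σ NₕSₕ = 1348·1 + 2693·2 + 1810·2 = 10354.
Share for 2: 5386/10354 = 0.52019.
n_2 = 200 × 0.52019 = 104.037... → 104.

104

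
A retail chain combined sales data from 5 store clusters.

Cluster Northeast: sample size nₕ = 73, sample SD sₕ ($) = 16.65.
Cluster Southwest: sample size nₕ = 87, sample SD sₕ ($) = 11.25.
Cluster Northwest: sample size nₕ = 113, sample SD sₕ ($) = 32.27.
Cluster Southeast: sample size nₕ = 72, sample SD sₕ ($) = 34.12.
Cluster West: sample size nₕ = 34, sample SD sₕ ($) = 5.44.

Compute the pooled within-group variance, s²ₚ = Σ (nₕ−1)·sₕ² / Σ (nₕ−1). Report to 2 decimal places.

617.94

Degrees of freedom: 72 + 86 + 112 + 71 + 33 = 374.
Σ(nₕ−1)sₕ² = 72·277.2225 + 86·126.5625 + 112·1041.3529 + 71·1164.1744 + 33·29.5936 = 231108.891.
s²ₚ = 231108.891 / 374 = 617.9382... → 617.94.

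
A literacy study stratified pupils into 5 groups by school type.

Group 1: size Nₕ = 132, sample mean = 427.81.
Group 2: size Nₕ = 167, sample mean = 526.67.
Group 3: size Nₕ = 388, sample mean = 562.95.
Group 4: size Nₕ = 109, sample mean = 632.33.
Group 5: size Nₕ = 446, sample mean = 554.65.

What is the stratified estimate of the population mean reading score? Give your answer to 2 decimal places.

546.82

N = 1242; weights Wₕ = Nₕ/N = (0.1063, 0.1345, 0.3124, 0.0878, 0.3591).
x̄_st = Σ Wₕ·x̄ₕ = 0.1063·427.81 + 0.1345·526.67 + 0.3124·562.95 + 0.0878·632.33 + 0.3591·554.65 ≈ 546.8175...
→ 546.82.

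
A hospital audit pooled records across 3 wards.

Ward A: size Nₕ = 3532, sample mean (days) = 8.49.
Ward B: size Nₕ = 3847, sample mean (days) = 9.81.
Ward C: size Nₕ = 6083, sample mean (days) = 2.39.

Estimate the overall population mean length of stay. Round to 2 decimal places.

6.11

N = 13462; weights Wₕ = Nₕ/N = (0.2624, 0.2858, 0.4519).
x̄_st = Σ Wₕ·x̄ₕ = 0.2624·8.49 + 0.2858·9.81 + 0.4519·2.39 ≈ 6.1108...
→ 6.11.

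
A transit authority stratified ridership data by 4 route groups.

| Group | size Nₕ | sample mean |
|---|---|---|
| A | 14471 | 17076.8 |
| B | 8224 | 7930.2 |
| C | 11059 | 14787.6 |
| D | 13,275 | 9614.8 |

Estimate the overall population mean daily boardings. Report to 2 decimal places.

12832.70

N = 47029; weights Wₕ = Nₕ/N = (0.3077, 0.1749, 0.2352, 0.2823).
x̄_st = Σ Wₕ·x̄ₕ = 0.3077·17076.8 + 0.1749·7930.2 + 0.2352·14787.6 + 0.2823·9614.8 ≈ 12832.6963...
→ 12832.70.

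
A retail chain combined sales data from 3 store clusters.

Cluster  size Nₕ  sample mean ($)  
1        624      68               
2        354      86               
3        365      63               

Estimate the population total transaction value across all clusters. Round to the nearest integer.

95871

1: 624·68 = 42432
2: 354·86 = 30444
3: 365·63 = 22995
τ̂ = Σ Nₕx̄ₕ = 95871.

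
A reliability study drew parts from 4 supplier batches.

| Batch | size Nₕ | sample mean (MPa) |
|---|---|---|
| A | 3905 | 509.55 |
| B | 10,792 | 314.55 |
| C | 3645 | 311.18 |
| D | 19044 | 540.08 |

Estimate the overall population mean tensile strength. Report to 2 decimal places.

449.47

x̄_st = (Σ Nₕx̄ₕ) / (Σ Nₕ) = (3905·509.55 + 10792·314.55 + 3645·311.18 + 19044·540.08) / 37386
= 16803950.97 / 37386 = 449.4718... → 449.47.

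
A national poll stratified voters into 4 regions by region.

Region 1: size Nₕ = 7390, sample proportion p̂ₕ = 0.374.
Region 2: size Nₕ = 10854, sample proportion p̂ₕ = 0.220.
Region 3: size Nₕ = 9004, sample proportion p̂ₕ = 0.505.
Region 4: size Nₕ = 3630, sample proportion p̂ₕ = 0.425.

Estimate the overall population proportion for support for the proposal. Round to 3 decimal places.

0.364

N = 7390 + 10854 + 9004 + 3630 = 30878.
Overall proportion = Σ (Nₕ/N)·p̂ₕ.
Σ Nₕp̂ₕ = 2763.86 + 2387.88 + 4547.02 + 1542.75 = 11241.51.
11241.51 / 30878 = 0.36406... → 0.364.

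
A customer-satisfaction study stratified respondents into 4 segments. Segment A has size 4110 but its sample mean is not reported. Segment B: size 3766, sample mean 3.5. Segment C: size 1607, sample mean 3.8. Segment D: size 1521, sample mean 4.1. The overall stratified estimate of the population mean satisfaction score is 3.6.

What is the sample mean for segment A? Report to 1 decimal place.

3.4

N = 4110 + 3766 + 1607 + 1521 = 11004.
Overall total = μ·N = 3.6·11004 = 39614.4.
Subtract the known strata: 3766·3.5 + 1607·3.8 + 1521·4.1 = 25523.7.
Remaining total for segment A: 39614.4 − 25523.7 = 14090.7.
Divide by its size: 14090.7 / 4110 = 3.428... → 3.4.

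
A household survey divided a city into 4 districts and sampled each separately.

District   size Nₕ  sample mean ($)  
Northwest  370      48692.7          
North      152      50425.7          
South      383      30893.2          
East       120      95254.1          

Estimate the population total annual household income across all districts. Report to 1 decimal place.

48943593.0

Northwest: 370·48692.7 = 18016299
North: 152·50425.7 = 7664706.4
South: 383·30893.2 = 11832095.6
East: 120·95254.1 = 11430492
τ̂ = Σ Nₕx̄ₕ = 48943593.0.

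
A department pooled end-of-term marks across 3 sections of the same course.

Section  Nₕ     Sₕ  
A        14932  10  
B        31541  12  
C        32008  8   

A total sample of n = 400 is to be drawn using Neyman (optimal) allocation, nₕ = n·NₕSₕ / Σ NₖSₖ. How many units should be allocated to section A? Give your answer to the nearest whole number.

76

A: NₕSₕ = 14932·10 = 149320
B: NₕSₕ = 31541·12 = 378492
C: NₕSₕ = 32008·8 = 256064
Σ NₕSₕ = 783876.
n_A = 400·149320/783876 = 76.196... → 76.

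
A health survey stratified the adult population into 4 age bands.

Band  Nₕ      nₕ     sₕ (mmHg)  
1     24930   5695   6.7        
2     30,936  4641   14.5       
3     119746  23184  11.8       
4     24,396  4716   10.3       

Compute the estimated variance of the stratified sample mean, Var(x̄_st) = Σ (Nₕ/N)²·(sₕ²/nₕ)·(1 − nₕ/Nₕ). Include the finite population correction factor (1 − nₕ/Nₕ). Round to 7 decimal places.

0.0030217

N = 200008. Term for each stratum: Wₕ²sₕ²/nₕ·(1−nₕ/Nₕ).
Var(x̄_st) = 0.0000944878 + 0.0009212278 + 0.0017359938 + 0.0002699912 = 0.0030217006 → 0.0030217.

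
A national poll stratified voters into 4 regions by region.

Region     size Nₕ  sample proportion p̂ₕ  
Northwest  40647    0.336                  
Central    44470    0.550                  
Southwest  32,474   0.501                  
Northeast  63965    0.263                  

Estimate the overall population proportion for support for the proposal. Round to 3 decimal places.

Wₕ = Nₕ/N with N = 181556: 0.2239, 0.2449, 0.1789, 0.3523.
p̂_st = 0.2239·0.336 + 0.2449·0.550 + 0.1789·0.501 + 0.3523·0.263 ≈ 0.39221... → 0.392.

0.392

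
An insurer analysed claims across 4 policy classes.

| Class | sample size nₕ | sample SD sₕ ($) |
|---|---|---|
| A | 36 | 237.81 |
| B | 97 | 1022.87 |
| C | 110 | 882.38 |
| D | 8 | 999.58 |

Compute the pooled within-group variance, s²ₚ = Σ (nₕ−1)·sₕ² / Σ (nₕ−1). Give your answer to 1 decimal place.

786565.0

A: (36−1)·237.81² = 35·56553.5961 = 1979375.8635
B: (97−1)·1022.87² = 96·1046263.0369 = 100441251.5424
C: (110−1)·882.38² = 109·778594.4644 = 84866796.6196
D: (8−1)·999.58² = 7·999160.1764 = 6994121.2348
Numerator = 194281545.2603; denominator = Σ(nₕ−1) = 247.
s²ₚ = 194281545.2603/247 = 786564.961... → 786565.0.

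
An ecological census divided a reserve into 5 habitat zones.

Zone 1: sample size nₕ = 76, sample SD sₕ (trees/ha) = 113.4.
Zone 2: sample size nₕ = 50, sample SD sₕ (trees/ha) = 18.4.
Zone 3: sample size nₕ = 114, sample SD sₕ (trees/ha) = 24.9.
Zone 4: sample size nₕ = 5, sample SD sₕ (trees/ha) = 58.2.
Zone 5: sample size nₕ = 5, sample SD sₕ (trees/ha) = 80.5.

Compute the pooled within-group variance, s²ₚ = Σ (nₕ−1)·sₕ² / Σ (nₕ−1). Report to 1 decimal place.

4451.4

1: (76−1)·113.4² = 75·12859.56 = 964467
2: (50−1)·18.4² = 49·338.56 = 16589.44
3: (114−1)·24.9² = 113·620.01 = 70061.13
4: (5−1)·58.2² = 4·3387.24 = 13548.96
5: (5−1)·80.5² = 4·6480.25 = 25921
Numerator = 1090587.53; denominator = Σ(nₕ−1) = 245.
s²ₚ = 1090587.53/245 = 4451.378... → 4451.4.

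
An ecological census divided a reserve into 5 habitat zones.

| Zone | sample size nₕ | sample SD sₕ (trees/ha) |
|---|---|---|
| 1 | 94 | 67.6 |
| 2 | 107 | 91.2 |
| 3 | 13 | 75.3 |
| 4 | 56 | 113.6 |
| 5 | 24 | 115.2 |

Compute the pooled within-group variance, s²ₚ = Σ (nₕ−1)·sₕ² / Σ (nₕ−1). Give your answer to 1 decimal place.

8268.8

Degrees of freedom: 93 + 106 + 12 + 55 + 23 = 289.
Σ(nₕ−1)sₕ² = 93·4569.76 + 106·8317.44 + 12·5670.09 + 55·12904.96 + 23·13271.04 = 2389684.12.
s²ₚ = 2389684.12 / 289 = 8268.803... → 8268.8.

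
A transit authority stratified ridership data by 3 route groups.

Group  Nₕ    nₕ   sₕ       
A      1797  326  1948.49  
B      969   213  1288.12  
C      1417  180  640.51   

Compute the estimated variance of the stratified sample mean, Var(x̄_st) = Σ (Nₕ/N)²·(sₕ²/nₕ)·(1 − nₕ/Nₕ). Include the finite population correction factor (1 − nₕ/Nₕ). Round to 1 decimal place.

N = 4183. Term for each stratum: Wₕ²sₕ²/nₕ·(1−nₕ/Nₕ).
Var(x̄_st) = 1759.3967 + 326.1391 + 228.3196 = 2313.8554 → 2313.9.

2313.9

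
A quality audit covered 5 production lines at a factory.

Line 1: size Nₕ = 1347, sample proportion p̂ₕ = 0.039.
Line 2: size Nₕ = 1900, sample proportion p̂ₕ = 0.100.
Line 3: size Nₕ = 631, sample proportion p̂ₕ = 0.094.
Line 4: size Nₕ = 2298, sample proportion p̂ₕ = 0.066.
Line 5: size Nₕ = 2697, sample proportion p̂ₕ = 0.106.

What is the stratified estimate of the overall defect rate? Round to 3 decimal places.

0.083

Wₕ = Nₕ/N with N = 8873: 0.1518, 0.2141, 0.0711, 0.2590, 0.3040.
p̂_st = 0.1518·0.039 + 0.2141·0.100 + 0.0711·0.094 + 0.2590·0.066 + 0.3040·0.106 ≈ 0.08333... → 0.083.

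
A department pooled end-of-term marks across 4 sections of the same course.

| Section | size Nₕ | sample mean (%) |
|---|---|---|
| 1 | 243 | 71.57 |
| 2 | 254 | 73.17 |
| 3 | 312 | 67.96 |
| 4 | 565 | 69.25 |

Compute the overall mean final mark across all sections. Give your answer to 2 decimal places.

70.09

N = 243 + 254 + 312 + 565 = 1374.
Overall mean = Σ (Nₕ/N)·x̄ₕ — weight by population share, not a simple average.
Σ Nₕx̄ₕ = 243·71.57 + 254·73.17 + 312·67.96 + 565·69.25 = 17391.51 + 18585.18 + 21203.52 + 39126.25 = 96306.46.
Divide by N: 96306.46 / 1374 = 70.0920... → 70.09.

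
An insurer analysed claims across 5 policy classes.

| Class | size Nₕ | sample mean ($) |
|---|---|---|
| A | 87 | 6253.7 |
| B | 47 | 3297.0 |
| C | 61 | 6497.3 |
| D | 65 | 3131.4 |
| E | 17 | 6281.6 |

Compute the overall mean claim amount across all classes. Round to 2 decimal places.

5074.71

N = 277; weights Wₕ = Nₕ/N = (0.3141, 0.1697, 0.2202, 0.2347, 0.0614).
x̄_st = Σ Wₕ·x̄ₕ = 0.3141·6253.7 + 0.1697·3297.0 + 0.2202·6497.3 + 0.2347·3131.4 + 0.0614·6281.6 ≈ 5074.7090...
→ 5074.71.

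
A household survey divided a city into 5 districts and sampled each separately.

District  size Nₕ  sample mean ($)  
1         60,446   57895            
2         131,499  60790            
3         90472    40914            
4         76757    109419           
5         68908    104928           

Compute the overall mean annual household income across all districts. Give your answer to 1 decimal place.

72004.8

x̄_st = (Σ Nₕx̄ₕ) / (Σ Nₕ) = (60446·57895 + 131499·60790 + 90472·40914 + 76757·109419 + 68908·104928) / 428082
= 30823969595 / 428082 = 72004.825... → 72004.8.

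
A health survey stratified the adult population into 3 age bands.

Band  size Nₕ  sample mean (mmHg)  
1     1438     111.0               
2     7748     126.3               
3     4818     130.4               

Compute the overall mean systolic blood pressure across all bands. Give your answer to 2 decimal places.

126.14

N = 1438 + 7748 + 4818 = 14004.
Overall mean = Σ (Nₕ/N)·x̄ₕ — weight by population share, not a simple average.
Σ Nₕx̄ₕ = 1438·111.0 + 7748·126.3 + 4818·130.4 = 159618 + 978572.4 + 628267.2 = 1766457.6.
Divide by N: 1766457.6 / 14004 = 126.1395... → 126.14.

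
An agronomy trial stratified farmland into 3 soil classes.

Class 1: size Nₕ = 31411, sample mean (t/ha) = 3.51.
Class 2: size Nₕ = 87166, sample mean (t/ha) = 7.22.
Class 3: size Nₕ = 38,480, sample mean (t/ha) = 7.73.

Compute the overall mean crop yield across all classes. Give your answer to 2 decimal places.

6.60

N = 157057; weights Wₕ = Nₕ/N = (0.2000, 0.5550, 0.2450).
x̄_st = Σ Wₕ·x̄ₕ = 0.2000·3.51 + 0.5550·7.22 + 0.2450·7.73 ≈ 6.6030...
→ 6.60.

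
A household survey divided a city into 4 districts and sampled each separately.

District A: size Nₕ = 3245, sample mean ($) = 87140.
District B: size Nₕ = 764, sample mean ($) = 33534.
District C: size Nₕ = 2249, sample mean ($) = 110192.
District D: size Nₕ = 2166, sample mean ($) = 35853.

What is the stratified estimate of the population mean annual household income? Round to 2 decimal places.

x̄_st = (Σ Nₕx̄ₕ) / (Σ Nₕ) = (3245·87140 + 764·33534 + 2249·110192 + 2166·35853) / 8424
= 633868682 / 8424 = 75245.5700... → 75245.57.

75245.57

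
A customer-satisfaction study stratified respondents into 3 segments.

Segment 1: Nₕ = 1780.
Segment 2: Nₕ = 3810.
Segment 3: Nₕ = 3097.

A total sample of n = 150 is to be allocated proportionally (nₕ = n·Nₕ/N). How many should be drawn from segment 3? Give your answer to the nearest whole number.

Share of segment 3 = 3097/8687 = 0.35651.
Allocate 150 × 0.35651 = 53.476... → 53.

53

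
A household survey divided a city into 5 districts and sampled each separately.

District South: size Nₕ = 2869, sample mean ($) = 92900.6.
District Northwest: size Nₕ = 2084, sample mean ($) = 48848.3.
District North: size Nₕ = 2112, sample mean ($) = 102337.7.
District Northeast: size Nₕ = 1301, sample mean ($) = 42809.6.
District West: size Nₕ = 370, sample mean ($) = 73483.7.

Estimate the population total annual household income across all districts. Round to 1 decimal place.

Population total = Σ Nₕ·x̄ₕ (each stratum's size times its mean).
2869·92900.6 + 2084·48848.3 + 2112·102337.7 + 1301·42809.6 + 370·73483.7 = 266531821.4 + 101799857.2 + 216137222.4 + 55695289.6 + 27188969 = 667353159.6.

667353159.6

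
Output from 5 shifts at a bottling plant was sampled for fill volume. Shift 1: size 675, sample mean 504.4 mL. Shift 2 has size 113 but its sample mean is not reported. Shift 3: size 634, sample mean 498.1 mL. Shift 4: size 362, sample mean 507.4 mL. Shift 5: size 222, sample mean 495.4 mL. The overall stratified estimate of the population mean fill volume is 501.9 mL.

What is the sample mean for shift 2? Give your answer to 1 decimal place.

503.4

Σ Nₕx̄ₕ = N·μ, so 113·x̄_2 = 2006·501.9 − (675·504.4 + 634·498.1 + 362·507.4 + 222·495.4).
= 1006811.4 − 949923 = 56888.4.
x̄_2 = 56888.4 / 113 = 503.437... → 503.4.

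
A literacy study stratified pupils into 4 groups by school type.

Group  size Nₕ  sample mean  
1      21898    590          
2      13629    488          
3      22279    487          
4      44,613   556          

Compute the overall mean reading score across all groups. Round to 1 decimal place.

539.2

N = 21898 + 13629 + 22279 + 44613 = 102419.
Weight each subgroup mean by Nₕ/N and sum.
Σ Nₕx̄ₕ = 21898·590 + 13629·488 + 22279·487 + 44613·556 = 12919820 + 6650952 + 10849873 + 24804828 = 55225473.
Divide by N: 55225473 / 102419 = 539.211... → 539.2.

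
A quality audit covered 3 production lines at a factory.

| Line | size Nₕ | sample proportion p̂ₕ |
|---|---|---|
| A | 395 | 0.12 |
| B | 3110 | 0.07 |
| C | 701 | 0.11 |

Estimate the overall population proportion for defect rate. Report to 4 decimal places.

0.0814

N = 395 + 3110 + 701 = 4206.
Overall proportion = Σ (Nₕ/N)·p̂ₕ.
Σ Nₕp̂ₕ = 47.4 + 217.7 + 77.11 = 342.21.
342.21 / 4206 = 0.081362... → 0.0814.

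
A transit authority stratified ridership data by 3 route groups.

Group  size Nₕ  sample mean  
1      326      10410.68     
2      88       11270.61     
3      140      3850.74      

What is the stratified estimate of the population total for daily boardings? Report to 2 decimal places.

4924798.96

1: 326·10410.68 = 3393881.68
2: 88·11270.61 = 991813.68
3: 140·3850.74 = 539103.6
τ̂ = Σ Nₕx̄ₕ = 4924798.96.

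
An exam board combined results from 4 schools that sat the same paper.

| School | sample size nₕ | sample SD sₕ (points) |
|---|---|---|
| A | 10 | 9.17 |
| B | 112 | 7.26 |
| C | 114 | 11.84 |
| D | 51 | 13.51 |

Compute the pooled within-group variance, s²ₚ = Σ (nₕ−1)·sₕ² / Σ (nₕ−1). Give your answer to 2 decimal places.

111.57

A: (10−1)·9.17² = 9·84.0889 = 756.8001
B: (112−1)·7.26² = 111·52.7076 = 5850.5436
C: (114−1)·11.84² = 113·140.1856 = 15840.9728
D: (51−1)·13.51² = 50·182.5201 = 9126.005
Numerator = 31574.3215; denominator = Σ(nₕ−1) = 283.
s²ₚ = 31574.3215/283 = 111.5700... → 111.57.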